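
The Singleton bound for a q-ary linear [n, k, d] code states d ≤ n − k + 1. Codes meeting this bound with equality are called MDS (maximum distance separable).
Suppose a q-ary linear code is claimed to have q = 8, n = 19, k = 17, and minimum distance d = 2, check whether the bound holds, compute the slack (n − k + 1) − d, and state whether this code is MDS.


Singleton RHS = n − k + 1 = 3, slack = 1, bound satisfied, not MDS.

Singleton bound: d ≤ n − k + 1.
Here n = 19, k = 17, so n − k + 1 = 3.
Given d = 2, check d ≤ 3: YES.
Slack = (n − k + 1) − d = 1.
The code is NOT MDS (slack = 1 > 0).
Description: the claimed parameters are [19, 17, 2]_8; such a code would be non-MDS.


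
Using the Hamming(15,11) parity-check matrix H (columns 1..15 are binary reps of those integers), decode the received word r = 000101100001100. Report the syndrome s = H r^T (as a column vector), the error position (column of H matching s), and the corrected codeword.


s = (0, 1, 0, 0)^T, error position = 4, corrected codeword c = 000001100001100

Compute s = H r^T mod 2 one row at a time:
  s_1 = 0 + 0 + 0 + 0 + 1 + 1 + 0 + 0 = 2 ≡ 0 (mod 2).
  s_2 = 1 + 0 + 1 + 1 + 1 + 1 + 0 + 0 = 5 ≡ 1 (mod 2).
  s_3 = 0 + 0 + 1 + 1 + 0 + 0 + 0 + 0 = 2 ≡ 0 (mod 2).
  s_4 = 0 + 0 + 0 + 1 + 0 + 0 + 1 + 0 = 2 ≡ 0 (mod 2).
s = (0, 1, 0, 0)^T — this equals column 4 of H (binary 0100), so error is at position 4.
Correct: flip bit 4 of r = 000101100001100 to get c = 000001100001100.


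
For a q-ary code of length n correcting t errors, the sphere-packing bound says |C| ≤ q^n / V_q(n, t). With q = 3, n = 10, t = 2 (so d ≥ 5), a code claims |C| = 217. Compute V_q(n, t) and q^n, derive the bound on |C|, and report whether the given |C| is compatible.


V_q(n, t) = 201, q^n = 59049, Hamming bound = 293, |C| = 217 ≤ bound (satisfied).

Step 1: Compute V_q(n, t) = Σ_{j=0}^2 C(n, j) (q−1)^j.
  j = 0: C(10,0)·(2)^0 = 1·1 = 1.
  j = 1: C(10,1)·(2)^1 = 10·2 = 20.
  j = 2: C(10,2)·(2)^2 = 45·4 = 180.
  V_q(n, t) = 1 + 20 + 180 = 201.
Step 2: q^n = 3^10 = 59049.
Step 3: Hamming bound ⌊q^n / V_q(n,t)⌋ = ⌊59049/201⌋ = 293.
Step 4: Compare |C| = 217 to 293: satisfied.
The claimed |C| lies below the Hamming bound.


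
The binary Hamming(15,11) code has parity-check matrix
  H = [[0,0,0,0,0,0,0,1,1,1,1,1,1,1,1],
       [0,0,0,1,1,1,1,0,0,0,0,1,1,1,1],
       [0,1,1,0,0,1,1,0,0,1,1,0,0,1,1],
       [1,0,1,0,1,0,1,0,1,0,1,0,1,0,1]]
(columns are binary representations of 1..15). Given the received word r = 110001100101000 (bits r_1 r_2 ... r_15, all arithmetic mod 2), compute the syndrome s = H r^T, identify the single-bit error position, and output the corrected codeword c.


s = (0, 1, 0, 0)^T, error position = 4, corrected codeword c = 110101100101000

Compute s = H r^T mod 2 one row at a time:
  s_1 = 0 + 0 + 1 + 0 + 1 + 0 + 0 + 0 = 2 ≡ 0 (mod 2).
  s_2 = 0 + 0 + 1 + 1 + 1 + 0 + 0 + 0 = 3 ≡ 1 (mod 2).
  s_3 = 1 + 0 + 1 + 1 + 1 + 0 + 0 + 0 = 4 ≡ 0 (mod 2).
  s_4 = 1 + 0 + 0 + 1 + 0 + 0 + 0 + 0 = 2 ≡ 0 (mod 2).
s = (0, 1, 0, 0)^T — this equals column 4 of H (binary 0100), so error is at position 4.
Correct: flip bit 4 of r = 110001100101000 to get c = 110101100101000.


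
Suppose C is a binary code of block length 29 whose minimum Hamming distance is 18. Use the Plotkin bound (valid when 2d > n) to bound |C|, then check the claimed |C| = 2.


Plotkin bound M ≤ 4; given |C| = 2 ≤ bound (satisfied).

Check applicability: 2d = 36, n = 29.
2d − n = 7 > 0, so Plotkin applies.
Compute d/(2d−n) = 18/7 ≈ 2.5714.
⌊d/(2d−n)⌋ = 2.
Plotkin bound: M ≤ 2·2 = 4.
Given |C| = 2, check: satisfied.
This |C| is below the Plotkin bound.


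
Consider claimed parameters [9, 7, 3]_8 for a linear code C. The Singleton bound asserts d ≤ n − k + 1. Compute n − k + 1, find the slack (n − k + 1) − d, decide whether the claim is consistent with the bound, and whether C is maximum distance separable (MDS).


Singleton RHS = n − k + 1 = 3, slack = 0, bound satisfied, MDS.

Singleton bound: d ≤ n − k + 1.
Here n = 9, k = 7, so n − k + 1 = 3.
Given d = 3, check d ≤ 3: YES.
Slack = (n − k + 1) − d = 0.
The code is MDS (slack = 0).
Description: the claimed parameters are [9, 7, 3]_8; such a code would be MDS (meets Singleton bound).


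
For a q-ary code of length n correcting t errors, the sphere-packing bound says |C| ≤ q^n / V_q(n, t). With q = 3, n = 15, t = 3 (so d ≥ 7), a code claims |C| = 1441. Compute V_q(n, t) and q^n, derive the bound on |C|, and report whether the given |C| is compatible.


V_q(n, t) = 4091, q^n = 14348907, Hamming bound = 3507, |C| = 1441 ≤ bound (satisfied).

Step 1: Compute V_q(n, t) = Σ_{j=0}^3 C(n, j) (q−1)^j.
  j = 0: C(15,0)·(2)^0 = 1·1 = 1.
  j = 1: C(15,1)·(2)^1 = 15·2 = 30.
  j = 2: C(15,2)·(2)^2 = 105·4 = 420.
  j = 3: C(15,3)·(2)^3 = 455·8 = 3640.
  V_q(n, t) = 1 + 30 + 420 + 3640 = 4091.
Step 2: q^n = 3^15 = 14348907.
Step 3: Hamming bound ⌊q^n / V_q(n,t)⌋ = ⌊14348907/4091⌋ = 3507.
Step 4: Compare |C| = 1441 to 3507: satisfied.
The claimed |C| lies below the Hamming bound.


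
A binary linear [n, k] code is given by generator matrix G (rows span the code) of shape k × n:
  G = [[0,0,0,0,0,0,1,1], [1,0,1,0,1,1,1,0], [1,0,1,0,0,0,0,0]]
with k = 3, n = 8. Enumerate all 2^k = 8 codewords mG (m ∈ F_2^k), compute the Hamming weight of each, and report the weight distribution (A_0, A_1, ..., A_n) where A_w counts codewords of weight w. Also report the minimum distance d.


Weight distribution: A_0 = 1, A_2 = 2, A_3 = 2, A_4 = 1, A_5 = 2. Minimum distance d = 2.

Enumerate all 2^3 = 8 messages m ∈ F_2^3.
For each, compute codeword c = mG in F_2^8, then tally its weight.
  m = 000 → c = 00000000, weight = 0.
  m = 100 → c = 00000011, weight = 2.
  m = 010 → c = 10101110, weight = 5.
  m = 110 → c = 10101101, weight = 5.
  m = 001 → c = 10100000, weight = 2.
  m = 101 → c = 10100011, weight = 4.
  m = 011 → c = 00001110, weight = 3.
  m = 111 → c = 00001101, weight = 3.
Tally weights:
  weight 0: 1 codewords.
  weight 2: 2 codewords.
  weight 3: 2 codewords.
  weight 4: 1 codewords.
  weight 5: 2 codewords.
Minimum distance d = smallest w > 0 with A_w > 0 = 2.
Sanity: Σ A_w = 8 = 2^3 = 8 ✓.


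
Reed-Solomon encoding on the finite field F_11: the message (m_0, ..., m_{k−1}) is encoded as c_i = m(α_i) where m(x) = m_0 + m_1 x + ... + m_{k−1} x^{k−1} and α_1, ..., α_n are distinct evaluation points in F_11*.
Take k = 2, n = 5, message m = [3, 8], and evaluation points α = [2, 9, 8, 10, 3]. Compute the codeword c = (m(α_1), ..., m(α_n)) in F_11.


c = [8, 9, 1, 6, 5]

Message polynomial: m(x) = 3 + 8·x (mod 11).
For each evaluation point α_i, compute m(α_i) mod 11:
  α_1 = 2: Horner steps 8 → 8, so m(2) = 8.
  α_2 = 9: Horner steps 8 → 9, so m(9) = 9.
  α_3 = 8: Horner steps 8 → 1, so m(8) = 1.
  α_4 = 10: Horner steps 8 → 6, so m(10) = 6.
  α_5 = 3: Horner steps 8 → 5, so m(3) = 5.
Codeword c = [8, 9, 1, 6, 5] ∈ F_11^5.


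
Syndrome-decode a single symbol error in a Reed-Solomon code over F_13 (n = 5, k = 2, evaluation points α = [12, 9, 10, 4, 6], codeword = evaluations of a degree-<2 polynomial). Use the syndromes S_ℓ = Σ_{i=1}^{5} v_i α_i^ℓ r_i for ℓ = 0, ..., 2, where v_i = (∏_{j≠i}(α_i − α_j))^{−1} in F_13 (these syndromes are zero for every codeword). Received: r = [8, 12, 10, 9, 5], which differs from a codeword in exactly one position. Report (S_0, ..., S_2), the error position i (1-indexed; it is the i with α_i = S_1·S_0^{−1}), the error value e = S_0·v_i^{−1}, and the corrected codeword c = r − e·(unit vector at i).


S = (1, 12, 1), error at position 1, error magnitude e = 2, c = [6, 12, 10, 9, 5].

Step 1: column multipliers v_i = (∏_{j≠i}(α_i − α_j))^{−1} mod 13.
  i = 1 (α = 12): (12−9)(12−10)(12−4)(12−6) = 3·2·8·6 = 288 ≡ 2, so v_1 = 2^{−1} = 7 (mod 13).
  i = 2 (α = 9): (9−12)(9−10)(9−4)(9−6) = (−3)·(−1)·5·3 = 45 ≡ 6, so v_2 = 6^{−1} = 11 (mod 13).
  i = 3 (α = 10): (10−12)(10−9)(10−4)(10−6) = (−2)·1·6·4 = −48 ≡ 4, so v_3 = 4^{−1} = 10 (mod 13).
  i = 4 (α = 4): (4−12)(4−9)(4−10)(4−6) = (−8)·(−5)·(−6)·(−2) = 480 ≡ 12, so v_4 = 12^{−1} = 12 (mod 13).
  i = 5 (α = 6): (6−12)(6−9)(6−10)(6−4) = (−6)·(−3)·(−4)·2 = −144 ≡ 12, so v_5 = 12^{−1} = 12 (mod 13).
  v = [7, 11, 10, 12, 12].
Step 2: syndromes of r = [8, 12, 10, 9, 5] (all sums mod 13).
  S_0 = Σ v_i r_i = 7·8 + 11·12 + 10·10 + 12·9 + 12·5 = 456 ≡ 1.
  S_1 = Σ v_i α_i r_i = 7·12·8 + 11·9·12 + 10·10·10 + 12·4·9 + 12·6·5 = 3652 ≡ 12.
  α_i^2 mod 13 = [1, 3, 9, 3, 10].
  S_2 = Σ v_i α_i^2 r_i = 7·1·8 + 11·3·12 + 10·9·10 + 12·3·9 + 12·10·5 = 2276 ≡ 1.
  S = (1, 12, 1) ≠ 0, so r is not a codeword (an error is present).
Step 3: locate the error. For a single error e at position i, S_ℓ = v_i·e·α_i^ℓ, so α_err = S_1/S_0.
  S_0^{−1} = 1^{−1} = 1 (mod 13), so α_err = 12·1 = 12 ≡ 12 = α_1. Error position i = 1.
  Consistency check: S_2/S_1 = 1·12 = 12 ≡ 12 = α_err ✓ (single-error assumption holds).
Step 4: error magnitude e = S_0/v_1 = S_0·∏_{j≠1}(α_1 − α_j) = 1·2 = 2 ≡ 2 (mod 13).
Step 5: correct position 1: c_1 = r_1 − e = 8 − 2 ≡ 6 (mod 13). Hence c = [6, 12, 10, 9, 5].
  Check: interpolating c through the α_i gives m(x) = 4 + 11·x (degree < 2) with m(α_i) = c_i for every i, so c is indeed a codeword.


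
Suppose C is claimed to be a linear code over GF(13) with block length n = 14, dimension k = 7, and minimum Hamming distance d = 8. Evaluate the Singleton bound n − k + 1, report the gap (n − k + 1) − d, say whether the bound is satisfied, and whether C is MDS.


Singleton RHS = n − k + 1 = 8, slack = 0, bound satisfied, MDS.

Singleton bound: d ≤ n − k + 1.
Here n = 14, k = 7, so n − k + 1 = 8.
Given d = 8, check d ≤ 8: YES.
Slack = (n − k + 1) − d = 0.
The code is MDS (slack = 0).
Description: the claimed parameters are [14, 7, 8]_13; such a code would be MDS (meets Singleton bound).


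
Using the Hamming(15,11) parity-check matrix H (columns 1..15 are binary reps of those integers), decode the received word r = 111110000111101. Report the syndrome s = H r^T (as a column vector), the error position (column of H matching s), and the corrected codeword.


s = (1, 1, 1, 0)^T, error position = 14, corrected codeword c = 111110000111111

Compute s = H r^T mod 2 one row at a time:
  s_1 = 0 + 0 + 1 + 1 + 1 + 1 + 0 + 1 = 5 ≡ 1 (mod 2).
  s_2 = 1 + 1 + 0 + 0 + 1 + 1 + 0 + 1 = 5 ≡ 1 (mod 2).
  s_3 = 1 + 1 + 0 + 0 + 1 + 1 + 0 + 1 = 5 ≡ 1 (mod 2).
  s_4 = 1 + 1 + 1 + 0 + 0 + 1 + 1 + 1 = 6 ≡ 0 (mod 2).
s = (1, 1, 1, 0)^T — this equals column 14 of H (binary 1110), so error is at position 14.
Correct: flip bit 14 of r = 111110000111101 to get c = 111110000111111.


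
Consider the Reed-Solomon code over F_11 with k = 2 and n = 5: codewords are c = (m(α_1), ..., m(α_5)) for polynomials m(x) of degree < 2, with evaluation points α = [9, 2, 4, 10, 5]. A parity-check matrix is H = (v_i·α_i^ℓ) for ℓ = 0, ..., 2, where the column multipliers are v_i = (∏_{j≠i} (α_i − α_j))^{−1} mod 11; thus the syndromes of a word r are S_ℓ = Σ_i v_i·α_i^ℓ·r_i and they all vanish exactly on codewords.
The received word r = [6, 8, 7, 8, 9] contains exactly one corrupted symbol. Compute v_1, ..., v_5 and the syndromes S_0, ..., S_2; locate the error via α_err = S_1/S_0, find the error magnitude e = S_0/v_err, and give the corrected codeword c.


S = (10, 9, 7), error at position 2, error magnitude e = 5, c = [6, 3, 7, 8, 9].

Step 1: column multipliers v_i = (∏_{j≠i}(α_i − α_j))^{−1} mod 11.
  i = 1 (α = 9): (9−2)(9−4)(9−10)(9−5) = 7·5·(−1)·4 = −140 ≡ 3, so v_1 = 3^{−1} = 4 (mod 11).
  i = 2 (α = 2): (2−9)(2−4)(2−10)(2−5) = (−7)·(−2)·(−8)·(−3) = 336 ≡ 6, so v_2 = 6^{−1} = 2 (mod 11).
  i = 3 (α = 4): (4−9)(4−2)(4−10)(4−5) = (−5)·2·(−6)·(−1) = −60 ≡ 6, so v_3 = 6^{−1} = 2 (mod 11).
  i = 4 (α = 10): (10−9)(10−2)(10−4)(10−5) = 1·8·6·5 = 240 ≡ 9, so v_4 = 9^{−1} = 5 (mod 11).
  i = 5 (α = 5): (5−9)(5−2)(5−4)(5−10) = (−4)·3·1·(−5) = 60 ≡ 5, so v_5 = 5^{−1} = 9 (mod 11).
  v = [4, 2, 2, 5, 9].
Step 2: syndromes of r = [6, 8, 7, 8, 9] (all sums mod 11).
  S_0 = Σ v_i r_i = 4·6 + 2·8 + 2·7 + 5·8 + 9·9 = 175 ≡ 10.
  S_1 = Σ v_i α_i r_i = 4·9·6 + 2·2·8 + 2·4·7 + 5·10·8 + 9·5·9 = 1109 ≡ 9.
  α_i^2 mod 11 = [4, 4, 5, 1, 3].
  S_2 = Σ v_i α_i^2 r_i = 4·4·6 + 2·4·8 + 2·5·7 + 5·1·8 + 9·3·9 = 513 ≡ 7.
  S = (10, 9, 7) ≠ 0, so r is not a codeword (an error is present).
Step 3: locate the error. For a single error e at position i, S_ℓ = v_i·e·α_i^ℓ, so α_err = S_1/S_0.
  S_0^{−1} = 10^{−1} = 10 (mod 11), so α_err = 9·10 = 90 ≡ 2 = α_2. Error position i = 2.
  Consistency check: S_2/S_1 = 7·5 = 35 ≡ 2 = α_err ✓ (single-error assumption holds).
Step 4: error magnitude e = S_0/v_2 = S_0·∏_{j≠2}(α_2 − α_j) = 10·6 = 60 ≡ 5 (mod 11).
Step 5: correct position 2: c_2 = r_2 − e = 8 − 5 ≡ 3 (mod 11). Hence c = [6, 3, 7, 8, 9].
  Check: interpolating c through the α_i gives m(x) = 10 + 2·x (degree < 2) with m(α_i) = c_i for every i, so c is indeed a codeword.


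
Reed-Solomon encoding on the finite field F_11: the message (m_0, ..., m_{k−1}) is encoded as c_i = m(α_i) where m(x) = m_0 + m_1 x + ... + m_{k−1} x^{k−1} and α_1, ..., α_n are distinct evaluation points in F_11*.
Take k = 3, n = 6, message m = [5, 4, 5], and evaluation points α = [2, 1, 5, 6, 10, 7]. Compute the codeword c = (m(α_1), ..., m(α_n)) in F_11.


c = [0, 3, 7, 0, 6, 3]

Message polynomial: m(x) = 5 + 4·x + 5·x^2 (mod 11).
For each evaluation point α_i, compute m(α_i) mod 11:
  α_1 = 2: Horner steps 5 → 3 → 0, so m(2) = 0.
  α_2 = 1: Horner steps 5 → 9 → 3, so m(1) = 3.
  α_3 = 5: Horner steps 5 → 7 → 7, so m(5) = 7.
  α_4 = 6: Horner steps 5 → 1 → 0, so m(6) = 0.
  α_5 = 10: Horner steps 5 → 10 → 6, so m(10) = 6.
  α_6 = 7: Horner steps 5 → 6 → 3, so m(7) = 3.
Codeword c = [0, 3, 7, 0, 6, 3] ∈ F_11^6.


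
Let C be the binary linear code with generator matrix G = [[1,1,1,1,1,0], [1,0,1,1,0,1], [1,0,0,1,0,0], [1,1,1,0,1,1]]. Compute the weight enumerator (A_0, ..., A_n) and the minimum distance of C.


Weight distribution: A_0 = 1, A_2 = 6, A_3 = 4, A_4 = 1, A_5 = 4. Minimum distance d = 2.

Enumerate all 2^4 = 16 messages m ∈ F_2^4.
For each, compute codeword c = mG in F_2^6, then tally its weight.
  m = 0000 → c = 000000, weight = 0.
  m = 1000 → c = 111110, weight = 5.
  m = 0100 → c = 101101, weight = 4.
  m = 1100 → c = 010011, weight = 3.
  m = 0010 → c = 100100, weight = 2.
  m = 1010 → c = 011010, weight = 3.
  m = 0110 → c = 001001, weight = 2.
  m = 1110 → c = 110111, weight = 5.
  m = 0001 → c = 111011, weight = 5.
  m = 1001 → c = 000101, weight = 2.
  m = 0101 → c = 010110, weight = 3.
  m = 1101 → c = 101000, weight = 2.
  m = 0011 → c = 011111, weight = 5.
  m = 1011 → c = 100001, weight = 2.
  m = 0111 → c = 110010, weight = 3.
  m = 1111 → c = 001100, weight = 2.
Tally weights:
  weight 0: 1 codewords.
  weight 2: 6 codewords.
  weight 3: 4 codewords.
  weight 4: 1 codewords.
  weight 5: 4 codewords.
Minimum distance d = smallest w > 0 with A_w > 0 = 2.
Sanity: Σ A_w = 16 = 2^4 = 16 ✓.


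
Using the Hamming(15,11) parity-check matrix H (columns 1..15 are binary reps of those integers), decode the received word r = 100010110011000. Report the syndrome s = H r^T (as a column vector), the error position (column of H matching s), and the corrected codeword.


s = (1, 1, 0, 0)^T, error position = 12, corrected codeword c = 100010110010000

Compute s = H r^T mod 2 one row at a time:
  s_1 = 1 + 0 + 0 + 1 + 1 + 0 + 0 + 0 = 3 ≡ 1 (mod 2).
  s_2 = 0 + 1 + 0 + 1 + 1 + 0 + 0 + 0 = 3 ≡ 1 (mod 2).
  s_3 = 0 + 0 + 0 + 1 + 0 + 1 + 0 + 0 = 2 ≡ 0 (mod 2).
  s_4 = 1 + 0 + 1 + 1 + 0 + 1 + 0 + 0 = 4 ≡ 0 (mod 2).
s = (1, 1, 0, 0)^T — this equals column 12 of H (binary 1100), so error is at position 12.
Correct: flip bit 12 of r = 100010110011000 to get c = 100010110010000.


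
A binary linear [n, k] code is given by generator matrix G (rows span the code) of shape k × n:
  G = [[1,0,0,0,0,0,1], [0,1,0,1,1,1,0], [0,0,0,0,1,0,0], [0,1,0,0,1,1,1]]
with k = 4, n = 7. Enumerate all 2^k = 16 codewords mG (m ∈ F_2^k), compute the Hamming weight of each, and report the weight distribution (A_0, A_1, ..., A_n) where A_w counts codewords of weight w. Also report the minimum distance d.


Weight distribution: A_0 = 1, A_1 = 1, A_2 = 3, A_3 = 6, A_4 = 3, A_5 = 1, A_6 = 1. Minimum distance d = 1.

Enumerate all 2^4 = 16 messages m ∈ F_2^4.
For each, compute codeword c = mG in F_2^7, then tally its weight.
  m = 0000 → c = 0000000, weight = 0.
  m = 1000 → c = 1000001, weight = 2.
  m = 0100 → c = 0101110, weight = 4.
  m = 1100 → c = 1101111, weight = 6.
  m = 0010 → c = 0000100, weight = 1.
  m = 1010 → c = 1000101, weight = 3.
  m = 0110 → c = 0101010, weight = 3.
  m = 1110 → c = 1101011, weight = 5.
  m = 0001 → c = 0100111, weight = 4.
  m = 1001 → c = 1100110, weight = 4.
  m = 0101 → c = 0001001, weight = 2.
  m = 1101 → c = 1001000, weight = 2.
  m = 0011 → c = 0100011, weight = 3.
  m = 1011 → c = 1100010, weight = 3.
  m = 0111 → c = 0001101, weight = 3.
  m = 1111 → c = 1001100, weight = 3.
Tally weights:
  weight 0: 1 codewords.
  weight 1: 1 codewords.
  weight 2: 3 codewords.
  weight 3: 6 codewords.
  weight 4: 3 codewords.
  weight 5: 1 codewords.
  weight 6: 1 codewords.
Minimum distance d = smallest w > 0 with A_w > 0 = 1.
Sanity: Σ A_w = 16 = 2^4 = 16 ✓.


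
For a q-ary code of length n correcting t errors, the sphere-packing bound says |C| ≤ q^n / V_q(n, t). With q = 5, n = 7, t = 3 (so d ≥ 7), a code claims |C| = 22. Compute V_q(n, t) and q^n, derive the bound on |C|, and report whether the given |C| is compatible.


V_q(n, t) = 2605, q^n = 78125, Hamming bound = 29, |C| = 22 ≤ bound (satisfied).

Step 1: Compute V_q(n, t) = Σ_{j=0}^3 C(n, j) (q−1)^j.
  j = 0: C(7,0)·(4)^0 = 1·1 = 1.
  j = 1: C(7,1)·(4)^1 = 7·4 = 28.
  j = 2: C(7,2)·(4)^2 = 21·16 = 336.
  j = 3: C(7,3)·(4)^3 = 35·64 = 2240.
  V_q(n, t) = 1 + 28 + 336 + 2240 = 2605.
Step 2: q^n = 5^7 = 78125.
Step 3: Hamming bound ⌊q^n / V_q(n,t)⌋ = ⌊78125/2605⌋ = 29.
Step 4: Compare |C| = 22 to 29: satisfied.
The claimed |C| lies below the Hamming bound.


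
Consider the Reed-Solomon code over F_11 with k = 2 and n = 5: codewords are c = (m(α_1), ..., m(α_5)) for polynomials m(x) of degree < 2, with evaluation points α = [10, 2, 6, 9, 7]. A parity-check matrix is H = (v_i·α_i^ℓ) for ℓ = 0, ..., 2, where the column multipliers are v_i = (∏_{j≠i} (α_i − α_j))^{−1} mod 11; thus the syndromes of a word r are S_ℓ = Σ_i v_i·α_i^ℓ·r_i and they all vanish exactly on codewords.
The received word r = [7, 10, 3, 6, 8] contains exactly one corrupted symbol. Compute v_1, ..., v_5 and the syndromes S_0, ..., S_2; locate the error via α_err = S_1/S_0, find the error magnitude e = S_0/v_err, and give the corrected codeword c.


S = (6, 9, 8), error at position 5, error magnitude e = 4, c = [7, 10, 3, 6, 4].

Step 1: column multipliers v_i = (∏_{j≠i}(α_i − α_j))^{−1} mod 11.
  i = 1 (α = 10): (10−2)(10−6)(10−9)(10−7) = 8·4·1·3 = 96 ≡ 8, so v_1 = 8^{−1} = 7 (mod 11).
  i = 2 (α = 2): (2−10)(2−6)(2−9)(2−7) = (−8)·(−4)·(−7)·(−5) = 1120 ≡ 9, so v_2 = 9^{−1} = 5 (mod 11).
  i = 3 (α = 6): (6−10)(6−2)(6−9)(6−7) = (−4)·4·(−3)·(−1) = −48 ≡ 7, so v_3 = 7^{−1} = 8 (mod 11).
  i = 4 (α = 9): (9−10)(9−2)(9−6)(9−7) = (−1)·7·3·2 = −42 ≡ 2, so v_4 = 2^{−1} = 6 (mod 11).
  i = 5 (α = 7): (7−10)(7−2)(7−6)(7−9) = (−3)·5·1·(−2) = 30 ≡ 8, so v_5 = 8^{−1} = 7 (mod 11).
  v = [7, 5, 8, 6, 7].
Step 2: syndromes of r = [7, 10, 3, 6, 8] (all sums mod 11).
  S_0 = Σ v_i r_i = 7·7 + 5·10 + 8·3 + 6·6 + 7·8 = 215 ≡ 6.
  S_1 = Σ v_i α_i r_i = 7·10·7 + 5·2·10 + 8·6·3 + 6·9·6 + 7·7·8 = 1450 ≡ 9.
  α_i^2 mod 11 = [1, 4, 3, 4, 5].
  S_2 = Σ v_i α_i^2 r_i = 7·1·7 + 5·4·10 + 8·3·3 + 6·4·6 + 7·5·8 = 745 ≡ 8.
  S = (6, 9, 8) ≠ 0, so r is not a codeword (an error is present).
Step 3: locate the error. For a single error e at position i, S_ℓ = v_i·e·α_i^ℓ, so α_err = S_1/S_0.
  S_0^{−1} = 6^{−1} = 2 (mod 11), so α_err = 9·2 = 18 ≡ 7 = α_5. Error position i = 5.
  Consistency check: S_2/S_1 = 8·5 = 40 ≡ 7 = α_err ✓ (single-error assumption holds).
Step 4: error magnitude e = S_0/v_5 = S_0·∏_{j≠5}(α_5 − α_j) = 6·8 = 48 ≡ 4 (mod 11).
Step 5: correct position 5: c_5 = r_5 − e = 8 − 4 ≡ 4 (mod 11). Hence c = [7, 10, 3, 6, 4].
  Check: interpolating c through the α_i gives m(x) = 8 + 1·x (degree < 2) with m(α_i) = c_i for every i, so c is indeed a codeword.


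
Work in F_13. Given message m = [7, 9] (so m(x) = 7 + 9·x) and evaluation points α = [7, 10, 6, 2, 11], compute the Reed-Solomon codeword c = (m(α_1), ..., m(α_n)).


c = [5, 6, 9, 12, 2]

Message polynomial: m(x) = 7 + 9·x (mod 13).
For each evaluation point α_i, compute m(α_i) mod 13:
  α_1 = 7: Horner steps 9 → 5, so m(7) = 5.
  α_2 = 10: Horner steps 9 → 6, so m(10) = 6.
  α_3 = 6: Horner steps 9 → 9, so m(6) = 9.
  α_4 = 2: Horner steps 9 → 12, so m(2) = 12.
  α_5 = 11: Horner steps 9 → 2, so m(11) = 2.
Codeword c = [5, 6, 9, 12, 2] ∈ F_13^5.


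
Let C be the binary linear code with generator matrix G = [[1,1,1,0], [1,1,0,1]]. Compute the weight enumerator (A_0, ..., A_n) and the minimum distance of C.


Weight distribution: A_0 = 1, A_2 = 1, A_3 = 2. Minimum distance d = 2.

Enumerate all 2^2 = 4 messages m ∈ F_2^2.
For each, compute codeword c = mG in F_2^4, then tally its weight.
  m = 00 → c = 0000, weight = 0.
  m = 10 → c = 1110, weight = 3.
  m = 01 → c = 1101, weight = 3.
  m = 11 → c = 0011, weight = 2.
Tally weights:
  weight 0: 1 codewords.
  weight 2: 1 codewords.
  weight 3: 2 codewords.
Minimum distance d = smallest w > 0 with A_w > 0 = 2.
Sanity: Σ A_w = 4 = 2^2 = 4 ✓.


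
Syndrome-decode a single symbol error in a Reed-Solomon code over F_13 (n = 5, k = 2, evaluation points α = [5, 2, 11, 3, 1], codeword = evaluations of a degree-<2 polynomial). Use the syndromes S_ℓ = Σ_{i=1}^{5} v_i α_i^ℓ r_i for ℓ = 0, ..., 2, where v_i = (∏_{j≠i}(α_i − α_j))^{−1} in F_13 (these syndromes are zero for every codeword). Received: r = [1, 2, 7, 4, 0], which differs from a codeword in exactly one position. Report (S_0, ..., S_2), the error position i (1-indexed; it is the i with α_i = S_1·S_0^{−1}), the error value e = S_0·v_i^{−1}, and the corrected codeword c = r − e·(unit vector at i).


S = (7, 9, 6), error at position 1, error magnitude e = 6, c = [8, 2, 7, 4, 0].

Step 1: column multipliers v_i = (∏_{j≠i}(α_i − α_j))^{−1} mod 13.
  i = 1 (α = 5): (5−2)(5−11)(5−3)(5−1) = 3·(−6)·2·4 = −144 ≡ 12, so v_1 = 12^{−1} = 12 (mod 13).
  i = 2 (α = 2): (2−5)(2−11)(2−3)(2−1) = (−3)·(−9)·(−1)·1 = −27 ≡ 12, so v_2 = 12^{−1} = 12 (mod 13).
  i = 3 (α = 11): (11−5)(11−2)(11−3)(11−1) = 6·9·8·10 = 4320 ≡ 4, so v_3 = 4^{−1} = 10 (mod 13).
  i = 4 (α = 3): (3−5)(3−2)(3−11)(3−1) = (−2)·1·(−8)·2 = 32 ≡ 6, so v_4 = 6^{−1} = 11 (mod 13).
  i = 5 (α = 1): (1−5)(1−2)(1−11)(1−3) = (−4)·(−1)·(−10)·(−2) = 80 ≡ 2, so v_5 = 2^{−1} = 7 (mod 13).
  v = [12, 12, 10, 11, 7].
Step 2: syndromes of r = [1, 2, 7, 4, 0] (all sums mod 13).
  S_0 = Σ v_i r_i = 12·1 + 12·2 + 10·7 + 11·4 + 7·0 = 150 ≡ 7.
  S_1 = Σ v_i α_i r_i = 12·5·1 + 12·2·2 + 10·11·7 + 11·3·4 + 7·1·0 = 1010 ≡ 9.
  α_i^2 mod 13 = [12, 4, 4, 9, 1].
  S_2 = Σ v_i α_i^2 r_i = 12·12·1 + 12·4·2 + 10·4·7 + 11·9·4 + 7·1·0 = 916 ≡ 6.
  S = (7, 9, 6) ≠ 0, so r is not a codeword (an error is present).
Step 3: locate the error. For a single error e at position i, S_ℓ = v_i·e·α_i^ℓ, so α_err = S_1/S_0.
  S_0^{−1} = 7^{−1} = 2 (mod 13), so α_err = 9·2 = 18 ≡ 5 = α_1. Error position i = 1.
  Consistency check: S_2/S_1 = 6·3 = 18 ≡ 5 = α_err ✓ (single-error assumption holds).
Step 4: error magnitude e = S_0/v_1 = S_0·∏_{j≠1}(α_1 − α_j) = 7·12 = 84 ≡ 6 (mod 13).
Step 5: correct position 1: c_1 = r_1 − e = 1 − 6 ≡ 8 (mod 13). Hence c = [8, 2, 7, 4, 0].
  Check: interpolating c through the α_i gives m(x) = 11 + 2·x (degree < 2) with m(α_i) = c_i for every i, so c is indeed a codeword.


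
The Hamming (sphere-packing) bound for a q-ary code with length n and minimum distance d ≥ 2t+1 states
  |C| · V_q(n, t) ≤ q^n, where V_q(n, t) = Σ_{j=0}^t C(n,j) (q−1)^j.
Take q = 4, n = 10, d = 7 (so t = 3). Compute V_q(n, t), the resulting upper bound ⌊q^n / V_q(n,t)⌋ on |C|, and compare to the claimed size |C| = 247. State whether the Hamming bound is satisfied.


V_q(n, t) = 3676, q^n = 1048576, Hamming bound = 285, |C| = 247 ≤ bound (satisfied).

Step 1: Compute V_q(n, t) = Σ_{j=0}^3 C(n, j) (q−1)^j.
  j = 0: C(10,0)·(3)^0 = 1·1 = 1.
  j = 1: C(10,1)·(3)^1 = 10·3 = 30.
  j = 2: C(10,2)·(3)^2 = 45·9 = 405.
  j = 3: C(10,3)·(3)^3 = 120·27 = 3240.
  V_q(n, t) = 1 + 30 + 405 + 3240 = 3676.
Step 2: q^n = 4^10 = 1048576.
Step 3: Hamming bound ⌊q^n / V_q(n,t)⌋ = ⌊1048576/3676⌋ = 285.
Step 4: Compare |C| = 247 to 285: satisfied.
The claimed |C| lies below the Hamming bound.


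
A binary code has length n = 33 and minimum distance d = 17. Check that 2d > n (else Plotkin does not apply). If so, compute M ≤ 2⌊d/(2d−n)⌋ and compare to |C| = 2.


Plotkin bound M ≤ 34; given |C| = 2 ≤ bound (satisfied).

Check applicability: 2d = 34, n = 33.
2d − n = 1 > 0, so Plotkin applies.
Compute d/(2d−n) = 17/1 ≈ 17.0000.
⌊d/(2d−n)⌋ = 17.
Plotkin bound: M ≤ 2·17 = 34.
Given |C| = 2, check: satisfied.
This |C| is below the Plotkin bound.


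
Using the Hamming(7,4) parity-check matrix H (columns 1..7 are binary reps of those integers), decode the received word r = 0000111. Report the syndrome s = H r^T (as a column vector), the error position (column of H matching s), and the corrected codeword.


s = (1, 0, 0)^T, error position = 4, corrected codeword c = 0001111

Compute s = H r^T mod 2 one row at a time:
  s_1 = 0 + 1 + 1 + 1 = 3 ≡ 1 (mod 2).
  s_2 = 0 + 0 + 1 + 1 = 2 ≡ 0 (mod 2).
  s_3 = 0 + 0 + 1 + 1 = 2 ≡ 0 (mod 2).
s = (1, 0, 0)^T — this equals column 4 of H (binary 100), so error is at position 4.
Correct: flip bit 4 of r = 0000111 to get c = 0001111.


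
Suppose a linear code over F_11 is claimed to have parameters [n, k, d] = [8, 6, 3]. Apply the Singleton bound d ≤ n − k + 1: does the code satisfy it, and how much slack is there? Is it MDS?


Singleton RHS = n − k + 1 = 3, slack = 0, bound satisfied, MDS.

Singleton bound: d ≤ n − k + 1.
Here n = 8, k = 6, so n − k + 1 = 3.
Given d = 3, check d ≤ 3: YES.
Slack = (n − k + 1) − d = 0.
The code is MDS (slack = 0).
Description: the claimed parameters are [8, 6, 3]_11; such a code would be MDS (meets Singleton bound).


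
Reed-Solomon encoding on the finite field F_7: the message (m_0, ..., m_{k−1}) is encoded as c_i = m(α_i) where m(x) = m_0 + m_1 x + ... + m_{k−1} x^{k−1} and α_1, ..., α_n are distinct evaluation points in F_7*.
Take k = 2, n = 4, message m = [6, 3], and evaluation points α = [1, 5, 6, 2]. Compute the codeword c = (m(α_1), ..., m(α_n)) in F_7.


c = [2, 0, 3, 5]

Message polynomial: m(x) = 6 + 3·x (mod 7).
For each evaluation point α_i, compute m(α_i) mod 7:
  α_1 = 1: Horner steps 3 → 2, so m(1) = 2.
  α_2 = 5: Horner steps 3 → 0, so m(5) = 0.
  α_3 = 6: Horner steps 3 → 3, so m(6) = 3.
  α_4 = 2: Horner steps 3 → 5, so m(2) = 5.
Codeword c = [2, 0, 3, 5] ∈ F_7^4.


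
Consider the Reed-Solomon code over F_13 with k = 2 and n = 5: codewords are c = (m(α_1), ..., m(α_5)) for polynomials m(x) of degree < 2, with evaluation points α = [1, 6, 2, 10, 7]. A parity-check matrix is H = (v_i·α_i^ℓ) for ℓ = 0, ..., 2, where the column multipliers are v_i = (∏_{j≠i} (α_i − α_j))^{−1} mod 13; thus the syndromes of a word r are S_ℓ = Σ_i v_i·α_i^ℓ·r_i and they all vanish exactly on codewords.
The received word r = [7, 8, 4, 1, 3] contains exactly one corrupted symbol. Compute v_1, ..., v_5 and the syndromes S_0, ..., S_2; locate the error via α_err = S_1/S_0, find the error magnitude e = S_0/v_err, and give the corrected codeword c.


S = (6, 12, 11), error at position 3, error magnitude e = 2, c = [7, 8, 2, 1, 3].

Step 1: column multipliers v_i = (∏_{j≠i}(α_i − α_j))^{−1} mod 13.
  i = 1 (α = 1): (1−6)(1−2)(1−10)(1−7) = (−5)·(−1)·(−9)·(−6) = 270 ≡ 10, so v_1 = 10^{−1} = 4 (mod 13).
  i = 2 (α = 6): (6−1)(6−2)(6−10)(6−7) = 5·4·(−4)·(−1) = 80 ≡ 2, so v_2 = 2^{−1} = 7 (mod 13).
  i = 3 (α = 2): (2−1)(2−6)(2−10)(2−7) = 1·(−4)·(−8)·(−5) = −160 ≡ 9, so v_3 = 9^{−1} = 3 (mod 13).
  i = 4 (α = 10): (10−1)(10−6)(10−2)(10−7) = 9·4·8·3 = 864 ≡ 6, so v_4 = 6^{−1} = 11 (mod 13).
  i = 5 (α = 7): (7−1)(7−6)(7−2)(7−10) = 6·1·5·(−3) = −90 ≡ 1, so v_5 = 1^{−1} = 1 (mod 13).
  v = [4, 7, 3, 11, 1].
Step 2: syndromes of r = [7, 8, 4, 1, 3] (all sums mod 13).
  S_0 = Σ v_i r_i = 4·7 + 7·8 + 3·4 + 11·1 + 1·3 = 110 ≡ 6.
  S_1 = Σ v_i α_i r_i = 4·1·7 + 7·6·8 + 3·2·4 + 11·10·1 + 1·7·3 = 519 ≡ 12.
  α_i^2 mod 13 = [1, 10, 4, 9, 10].
  S_2 = Σ v_i α_i^2 r_i = 4·1·7 + 7·10·8 + 3·4·4 + 11·9·1 + 1·10·3 = 765 ≡ 11.
  S = (6, 12, 11) ≠ 0, so r is not a codeword (an error is present).
Step 3: locate the error. For a single error e at position i, S_ℓ = v_i·e·α_i^ℓ, so α_err = S_1/S_0.
  S_0^{−1} = 6^{−1} = 11 (mod 13), so α_err = 12·11 = 132 ≡ 2 = α_3. Error position i = 3.
  Consistency check: S_2/S_1 = 11·12 = 132 ≡ 2 = α_err ✓ (single-error assumption holds).
Step 4: error magnitude e = S_0/v_3 = S_0·∏_{j≠3}(α_3 − α_j) = 6·9 = 54 ≡ 2 (mod 13).
Step 5: correct position 3: c_3 = r_3 − e = 4 − 2 ≡ 2 (mod 13). Hence c = [7, 8, 2, 1, 3].
  Check: interpolating c through the α_i gives m(x) = 12 + 8·x (degree < 2) with m(α_i) = c_i for every i, so c is indeed a codeword.


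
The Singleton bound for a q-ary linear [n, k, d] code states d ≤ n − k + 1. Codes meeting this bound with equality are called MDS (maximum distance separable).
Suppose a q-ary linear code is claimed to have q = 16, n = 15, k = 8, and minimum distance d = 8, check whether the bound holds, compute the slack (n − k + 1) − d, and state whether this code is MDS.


Singleton RHS = n − k + 1 = 8, slack = 0, bound satisfied, MDS.

Singleton bound: d ≤ n − k + 1.
Here n = 15, k = 8, so n − k + 1 = 8.
Given d = 8, check d ≤ 8: YES.
Slack = (n − k + 1) − d = 0.
The code is MDS (slack = 0).
Description: the claimed parameters are [15, 8, 8]_16; such a code would be MDS (meets Singleton bound).


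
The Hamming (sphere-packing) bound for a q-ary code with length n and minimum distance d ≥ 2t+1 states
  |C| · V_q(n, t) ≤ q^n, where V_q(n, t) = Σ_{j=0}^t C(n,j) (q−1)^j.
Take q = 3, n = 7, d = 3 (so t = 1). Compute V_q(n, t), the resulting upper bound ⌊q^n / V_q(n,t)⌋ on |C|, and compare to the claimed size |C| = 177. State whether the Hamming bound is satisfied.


V_q(n, t) = 15, q^n = 2187, Hamming bound = 145, |C| = 177 > bound (violated).

Step 1: Compute V_q(n, t) = Σ_{j=0}^1 C(n, j) (q−1)^j.
  j = 0: C(7,0)·(2)^0 = 1·1 = 1.
  j = 1: C(7,1)·(2)^1 = 7·2 = 14.
  V_q(n, t) = 1 + 14 = 15.
Step 2: q^n = 3^7 = 2187.
Step 3: Hamming bound ⌊q^n / V_q(n,t)⌋ = ⌊2187/15⌋ = 145.
Step 4: Compare |C| = 177 to 145: violated.
The claimed |C| lies above the Hamming bound, so no 3-ary code of length 7 with d ≥ 3 can have 177 codewords.


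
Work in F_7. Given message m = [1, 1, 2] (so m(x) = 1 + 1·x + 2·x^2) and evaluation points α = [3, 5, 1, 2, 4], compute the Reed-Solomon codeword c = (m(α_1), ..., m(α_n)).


c = [1, 0, 4, 4, 2]

Message polynomial: m(x) = 1 + 1·x + 2·x^2 (mod 7).
For each evaluation point α_i, compute m(α_i) mod 7:
  α_1 = 3: Horner steps 2 → 0 → 1, so m(3) = 1.
  α_2 = 5: Horner steps 2 → 4 → 0, so m(5) = 0.
  α_3 = 1: Horner steps 2 → 3 → 4, so m(1) = 4.
  α_4 = 2: Horner steps 2 → 5 → 4, so m(2) = 4.
  α_5 = 4: Horner steps 2 → 2 → 2, so m(4) = 2.
Codeword c = [1, 0, 4, 4, 2] ∈ F_7^5.


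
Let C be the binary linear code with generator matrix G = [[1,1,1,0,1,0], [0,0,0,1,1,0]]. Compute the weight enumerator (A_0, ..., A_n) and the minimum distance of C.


Weight distribution: A_0 = 1, A_2 = 1, A_4 = 2. Minimum distance d = 2.

Enumerate all 2^2 = 4 messages m ∈ F_2^2.
For each, compute codeword c = mG in F_2^6, then tally its weight.
  m = 00 → c = 000000, weight = 0.
  m = 10 → c = 111010, weight = 4.
  m = 01 → c = 000110, weight = 2.
  m = 11 → c = 111100, weight = 4.
Tally weights:
  weight 0: 1 codewords.
  weight 2: 1 codewords.
  weight 4: 2 codewords.
Minimum distance d = smallest w > 0 with A_w > 0 = 2.
Sanity: Σ A_w = 4 = 2^2 = 4 ✓.


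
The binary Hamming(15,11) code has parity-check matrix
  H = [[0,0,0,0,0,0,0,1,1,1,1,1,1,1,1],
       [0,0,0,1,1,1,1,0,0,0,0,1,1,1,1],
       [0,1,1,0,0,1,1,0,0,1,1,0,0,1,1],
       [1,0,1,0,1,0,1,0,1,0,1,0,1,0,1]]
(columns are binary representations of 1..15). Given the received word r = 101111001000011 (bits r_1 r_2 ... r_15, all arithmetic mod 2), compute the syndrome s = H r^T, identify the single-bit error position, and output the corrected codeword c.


s = (1, 1, 0, 1)^T, error position = 13, corrected codeword c = 101111001000111

Compute s = H r^T mod 2 one row at a time:
  s_1 = 0 + 1 + 0 + 0 + 0 + 0 + 1 + 1 = 3 ≡ 1 (mod 2).
  s_2 = 1 + 1 + 1 + 0 + 0 + 0 + 1 + 1 = 5 ≡ 1 (mod 2).
  s_3 = 0 + 1 + 1 + 0 + 0 + 0 + 1 + 1 = 4 ≡ 0 (mod 2).
  s_4 = 1 + 1 + 1 + 0 + 1 + 0 + 0 + 1 = 5 ≡ 1 (mod 2).
s = (1, 1, 0, 1)^T — this equals column 13 of H (binary 1101), so error is at position 13.
Correct: flip bit 13 of r = 101111001000011 to get c = 101111001000111.


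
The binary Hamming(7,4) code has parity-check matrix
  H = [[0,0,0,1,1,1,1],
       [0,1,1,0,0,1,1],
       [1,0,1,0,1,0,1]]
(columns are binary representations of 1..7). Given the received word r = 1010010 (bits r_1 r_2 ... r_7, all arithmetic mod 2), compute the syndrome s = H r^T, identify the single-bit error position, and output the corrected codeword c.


s = (1, 0, 0)^T, error position = 4, corrected codeword c = 1011010

Compute s = H r^T mod 2 one row at a time:
  s_1 = 0 + 0 + 1 + 0 = 1 ≡ 1 (mod 2).
  s_2 = 0 + 1 + 1 + 0 = 2 ≡ 0 (mod 2).
  s_3 = 1 + 1 + 0 + 0 = 2 ≡ 0 (mod 2).
s = (1, 0, 0)^T — this equals column 4 of H (binary 100), so error is at position 4.
Correct: flip bit 4 of r = 1010010 to get c = 1011010.


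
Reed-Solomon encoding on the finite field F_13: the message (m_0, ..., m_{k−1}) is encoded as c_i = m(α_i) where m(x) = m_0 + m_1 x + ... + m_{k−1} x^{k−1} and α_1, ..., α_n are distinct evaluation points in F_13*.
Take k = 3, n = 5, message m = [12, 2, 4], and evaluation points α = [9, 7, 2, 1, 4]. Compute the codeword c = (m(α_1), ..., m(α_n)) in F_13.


c = [3, 1, 6, 5, 6]

Message polynomial: m(x) = 12 + 2·x + 4·x^2 (mod 13).
For each evaluation point α_i, compute m(α_i) mod 13:
  α_1 = 9: Horner steps 4 → 12 → 3, so m(9) = 3.
  α_2 = 7: Horner steps 4 → 4 → 1, so m(7) = 1.
  α_3 = 2: Horner steps 4 → 10 → 6, so m(2) = 6.
  α_4 = 1: Horner steps 4 → 6 → 5, so m(1) = 5.
  α_5 = 4: Horner steps 4 → 5 → 6, so m(4) = 6.
Codeword c = [3, 1, 6, 5, 6] ∈ F_13^5.


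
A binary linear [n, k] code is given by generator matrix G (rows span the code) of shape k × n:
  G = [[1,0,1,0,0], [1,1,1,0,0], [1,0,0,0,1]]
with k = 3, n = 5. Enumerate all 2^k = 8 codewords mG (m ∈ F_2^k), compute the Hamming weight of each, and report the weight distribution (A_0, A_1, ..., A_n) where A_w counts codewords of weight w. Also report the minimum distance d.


Weight distribution: A_0 = 1, A_1 = 1, A_2 = 3, A_3 = 3. Minimum distance d = 1.

Enumerate all 2^3 = 8 messages m ∈ F_2^3.
For each, compute codeword c = mG in F_2^5, then tally its weight.
  m = 000 → c = 00000, weight = 0.
  m = 100 → c = 10100, weight = 2.
  m = 010 → c = 11100, weight = 3.
  m = 110 → c = 01000, weight = 1.
  m = 001 → c = 10001, weight = 2.
  m = 101 → c = 00101, weight = 2.
  m = 011 → c = 01101, weight = 3.
  m = 111 → c = 11001, weight = 3.
Tally weights:
  weight 0: 1 codewords.
  weight 1: 1 codewords.
  weight 2: 3 codewords.
  weight 3: 3 codewords.
Minimum distance d = smallest w > 0 with A_w > 0 = 1.
Sanity: Σ A_w = 8 = 2^3 = 8 ✓.


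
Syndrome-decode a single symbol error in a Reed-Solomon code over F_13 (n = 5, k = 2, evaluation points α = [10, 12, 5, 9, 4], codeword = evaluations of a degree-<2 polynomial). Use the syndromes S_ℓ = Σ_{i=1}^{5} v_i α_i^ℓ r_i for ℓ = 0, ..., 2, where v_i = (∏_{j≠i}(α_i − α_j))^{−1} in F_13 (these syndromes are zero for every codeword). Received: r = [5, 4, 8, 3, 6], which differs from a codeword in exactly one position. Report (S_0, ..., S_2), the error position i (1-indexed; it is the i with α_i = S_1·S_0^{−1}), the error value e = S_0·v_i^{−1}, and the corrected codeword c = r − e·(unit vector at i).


S = (9, 4, 9), error at position 2, error magnitude e = 8, c = [5, 9, 8, 3, 6].

Step 1: column multipliers v_i = (∏_{j≠i}(α_i − α_j))^{−1} mod 13.
  i = 1 (α = 10): (10−12)(10−5)(10−9)(10−4) = (−2)·5·1·6 = −60 ≡ 5, so v_1 = 5^{−1} = 8 (mod 13).
  i = 2 (α = 12): (12−10)(12−5)(12−9)(12−4) = 2·7·3·8 = 336 ≡ 11, so v_2 = 11^{−1} = 6 (mod 13).
  i = 3 (α = 5): (5−10)(5−12)(5−9)(5−4) = (−5)·(−7)·(−4)·1 = −140 ≡ 3, so v_3 = 3^{−1} = 9 (mod 13).
  i = 4 (α = 9): (9−10)(9−12)(9−5)(9−4) = (−1)·(−3)·4·5 = 60 ≡ 8, so v_4 = 8^{−1} = 5 (mod 13).
  i = 5 (α = 4): (4−10)(4−12)(4−5)(4−9) = (−6)·(−8)·(−1)·(−5) = 240 ≡ 6, so v_5 = 6^{−1} = 11 (mod 13).
  v = [8, 6, 9, 5, 11].
Step 2: syndromes of r = [5, 4, 8, 3, 6] (all sums mod 13).
  S_0 = Σ v_i r_i = 8·5 + 6·4 + 9·8 + 5·3 + 11·6 = 217 ≡ 9.
  S_1 = Σ v_i α_i r_i = 8·10·5 + 6·12·4 + 9·5·8 + 5·9·3 + 11·4·6 = 1447 ≡ 4.
  α_i^2 mod 13 = [9, 1, 12, 3, 3].
  S_2 = Σ v_i α_i^2 r_i = 8·9·5 + 6·1·4 + 9·12·8 + 5·3·3 + 11·3·6 = 1491 ≡ 9.
  S = (9, 4, 9) ≠ 0, so r is not a codeword (an error is present).
Step 3: locate the error. For a single error e at position i, S_ℓ = v_i·e·α_i^ℓ, so α_err = S_1/S_0.
  S_0^{−1} = 9^{−1} = 3 (mod 13), so α_err = 4·3 = 12 ≡ 12 = α_2. Error position i = 2.
  Consistency check: S_2/S_1 = 9·10 = 90 ≡ 12 = α_err ✓ (single-error assumption holds).
Step 4: error magnitude e = S_0/v_2 = S_0·∏_{j≠2}(α_2 − α_j) = 9·11 = 99 ≡ 8 (mod 13).
Step 5: correct position 2: c_2 = r_2 − e = 4 − 8 ≡ 9 (mod 13). Hence c = [5, 9, 8, 3, 6].
  Check: interpolating c through the α_i gives m(x) = 11 + 2·x (degree < 2) with m(α_i) = c_i for every i, so c is indeed a codeword.


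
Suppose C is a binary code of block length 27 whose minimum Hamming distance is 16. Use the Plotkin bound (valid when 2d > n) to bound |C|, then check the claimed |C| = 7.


Plotkin bound M ≤ 6; given |C| = 7 > bound (violated).

Check applicability: 2d = 32, n = 27.
2d − n = 5 > 0, so Plotkin applies.
Compute d/(2d−n) = 16/5 ≈ 3.2000.
⌊d/(2d−n)⌋ = 3.
Plotkin bound: M ≤ 2·3 = 6.
Given |C| = 7, check: VIOLATED.
This |C| is above the Plotkin bound, so no binary code with n = 27, d = 16 and 7 codewords exists.


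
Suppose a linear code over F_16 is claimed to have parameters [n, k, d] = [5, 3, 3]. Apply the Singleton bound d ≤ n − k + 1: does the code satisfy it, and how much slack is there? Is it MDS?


Singleton RHS = n − k + 1 = 3, slack = 0, bound satisfied, MDS.

Singleton bound: d ≤ n − k + 1.
Here n = 5, k = 3, so n − k + 1 = 3.
Given d = 3, check d ≤ 3: YES.
Slack = (n − k + 1) − d = 0.
The code is MDS (slack = 0).
Description: the claimed parameters are [5, 3, 3]_16; such a code would be MDS (meets Singleton bound).
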